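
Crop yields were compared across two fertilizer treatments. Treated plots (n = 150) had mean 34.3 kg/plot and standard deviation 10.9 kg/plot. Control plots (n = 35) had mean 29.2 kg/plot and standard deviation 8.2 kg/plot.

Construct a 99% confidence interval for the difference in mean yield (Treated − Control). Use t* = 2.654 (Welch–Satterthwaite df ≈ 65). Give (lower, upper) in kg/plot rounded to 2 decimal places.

Standard errors of each mean: 10.9/√150 = 0.8900 and 8.2/√35 = 1.3861.
SE(x̄₁ − x̄₂) = √(0.8900² + 1.3861²) = 1.6472 for independent samples with unequal variances.
With t* = 2.654, the margin is 2.654 × 1.6472 = 4.3717.
x̄₁ − x̄₂ = 34.3 − 29.2 = 5.1000; the interval is 5.1000 ± 4.3717 = (0.73, 9.47).

(0.73, 9.47)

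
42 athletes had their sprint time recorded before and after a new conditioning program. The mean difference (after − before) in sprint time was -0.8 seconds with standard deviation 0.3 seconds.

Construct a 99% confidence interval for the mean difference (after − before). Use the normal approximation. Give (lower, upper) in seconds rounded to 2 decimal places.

(-0.92, -0.68)

Paired design: SE = s_d/√n = 0.3/√42 = 0.0463.
z* = 2.576; margin of error = 2.576 × 0.0463 = 0.1193.
-0.8 ± 0.1193 → (-0.92, -0.68).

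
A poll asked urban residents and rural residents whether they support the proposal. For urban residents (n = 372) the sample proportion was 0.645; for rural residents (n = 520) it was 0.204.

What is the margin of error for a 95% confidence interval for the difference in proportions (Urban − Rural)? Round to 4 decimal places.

The two standard errors are √(0.6450×0.3550/372) = 0.02481 and √(0.2040×0.7960/520) = 0.01767.
Because the samples are independent, SE_diff = √(0.02481² + 0.01767²) = 0.03046.
Using z* = 1.960 for 95%, ME = 1.960 × 0.03046 = 0.05970.

0.0597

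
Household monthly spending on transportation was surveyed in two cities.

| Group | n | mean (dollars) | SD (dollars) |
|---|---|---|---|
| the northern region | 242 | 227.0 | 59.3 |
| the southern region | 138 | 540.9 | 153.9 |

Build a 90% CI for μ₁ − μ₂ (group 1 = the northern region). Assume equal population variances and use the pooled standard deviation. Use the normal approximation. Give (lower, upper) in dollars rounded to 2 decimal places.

(-332.16, -295.64)

Pooled variance s_p² = [241·59.3² + 137·153.9²] / (242+138−2) = 10826.3171, so s_p = 104.0496.
SE_diff = s_p·√(1/n₁ + 1/n₂) = 104.0496·√(1/242 + 1/138) = 11.0990.
z* = 1.645; margin = 1.645 × 11.0990 = 18.2579.
Difference = 227.0 − 540.9 = -313.9000.
-313.9000 ± 18.2579 → (-332.16, -295.64).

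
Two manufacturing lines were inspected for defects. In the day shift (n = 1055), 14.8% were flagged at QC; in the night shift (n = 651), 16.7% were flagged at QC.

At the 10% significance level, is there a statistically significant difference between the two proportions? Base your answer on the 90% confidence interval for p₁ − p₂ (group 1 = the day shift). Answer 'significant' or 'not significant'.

Each SE is √(p̂(1−p̂)/n): √(0.1480·0.8520/1055) = 0.01093 and √(0.1670·0.8330/651) = 0.01462.
SE(p̂₁ − p̂₂) = √(SE₁² + SE₂²) = √(0.0001194649 + 0.0002137444) = 0.01825, since the two samples are independent.
At 90% confidence z* = 1.645; margin = 1.645 × 0.01825 = 0.03002.
The difference is 0.1480 − 0.1670 = -0.0190, so the interval is -0.0190 ± 0.03002 = (-0.04902, 0.01102).
The interval (-0.04902, 0.01102) contains 0, so the difference is not significant.

not significant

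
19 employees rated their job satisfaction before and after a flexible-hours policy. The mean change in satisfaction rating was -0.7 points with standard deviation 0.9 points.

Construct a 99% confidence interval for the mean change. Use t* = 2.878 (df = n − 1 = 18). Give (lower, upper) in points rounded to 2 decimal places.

This is a matched-pairs design, so SE = s_d/√n = 0.9/√19 = 0.2065.
Margin = 2.878 × 0.2065 = 0.5943; the interval is -0.7 ± 0.5943 = (-1.29, -0.11).

(-1.29, -0.11)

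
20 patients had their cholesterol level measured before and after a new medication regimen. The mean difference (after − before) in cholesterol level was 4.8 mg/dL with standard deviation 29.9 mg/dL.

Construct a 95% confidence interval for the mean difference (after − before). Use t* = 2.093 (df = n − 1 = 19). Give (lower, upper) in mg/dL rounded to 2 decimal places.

Paired design: SE = s_d/√n = 29.9/√20 = 6.6858.
t* = 2.093; margin of error = 2.093 × 6.6858 = 13.9934.
4.8 ± 13.9934 → (-9.19, 18.79).

(-9.19, 18.79)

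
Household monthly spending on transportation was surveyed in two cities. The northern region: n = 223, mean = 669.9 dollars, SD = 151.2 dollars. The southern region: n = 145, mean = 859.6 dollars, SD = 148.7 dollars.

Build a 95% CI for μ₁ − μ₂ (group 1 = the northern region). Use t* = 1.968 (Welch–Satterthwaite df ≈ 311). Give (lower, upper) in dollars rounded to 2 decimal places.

(-221.13, -158.27)

Standard errors of each mean: 151.2/√223 = 10.1251 and 148.7/√145 = 12.3489.
SE(x̄₁ − x̄₂) = √(10.1251² + 12.3489²) = 15.9691 for independent samples with unequal variances.
With t* = 1.968, the margin is 1.968 × 15.9691 = 31.4272.
x̄₁ − x̄₂ = 669.9 − 859.6 = -189.7000; the interval is -189.7000 ± 31.4272 = (-221.13, -158.27).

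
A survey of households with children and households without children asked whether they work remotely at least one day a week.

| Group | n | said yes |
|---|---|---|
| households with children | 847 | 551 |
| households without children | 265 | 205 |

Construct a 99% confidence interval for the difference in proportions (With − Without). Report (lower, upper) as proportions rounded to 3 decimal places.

(-0.202, -0.045)

p̂₁ = 551/847 = 0.6505 and p̂₂ = 205/265 = 0.7736.
SE₁ = √(p̂₁(1−p̂₁)/n₁) = √(0.6505·0.3495/847) = 0.01638; SE₂ = √(0.7736·0.2264/265) = 0.02571.
Independent samples: SE of the difference = √(SE₁² + SE₂²) = √(0.0002683044 + 0.0006610041) = 0.03048.
z* for 99% confidence is 2.576, so the margin of error is 2.576 × 0.03048 = 0.07852.
Point estimate p̂₁ − p̂₂ = 0.6505 − 0.7736 = -0.1231.
-0.1231 ± 0.07852 → (-0.202, -0.045).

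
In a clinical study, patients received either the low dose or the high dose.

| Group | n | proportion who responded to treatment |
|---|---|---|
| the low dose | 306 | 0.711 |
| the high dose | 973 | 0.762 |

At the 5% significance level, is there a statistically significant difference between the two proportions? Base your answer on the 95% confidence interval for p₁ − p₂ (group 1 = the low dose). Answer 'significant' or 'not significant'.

SE₁ = √(p̂₁(1−p̂₁)/n₁) = √(0.7110·0.2890/306) = 0.02591; SE₂ = √(0.7620·0.2380/973) = 0.01365.
Independent samples: SE of the difference = √(SE₁² + SE₂²) = √(0.0006713281 + 0.0001863225) = 0.02929.
z* for 95% confidence is 1.960, so the margin of error is 1.960 × 0.02929 = 0.05741.
Point estimate p̂₁ − p̂₂ = 0.7110 − 0.7620 = -0.0510.
-0.0510 ± 0.05741 → (-0.10841, 0.00641).
The interval (-0.10841, 0.00641) contains 0, so the difference is not significant.

not significant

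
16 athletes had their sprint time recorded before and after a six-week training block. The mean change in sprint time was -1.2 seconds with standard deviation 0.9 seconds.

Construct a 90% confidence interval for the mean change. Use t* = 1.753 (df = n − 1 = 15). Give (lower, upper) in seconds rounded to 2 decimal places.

Paired design: SE = s_d/√n = 0.9/√16 = 0.2250.
t* = 1.753; margin of error = 1.753 × 0.2250 = 0.3944.
-1.2 ± 0.3944 → (-1.59, -0.81).

(-1.59, -0.81)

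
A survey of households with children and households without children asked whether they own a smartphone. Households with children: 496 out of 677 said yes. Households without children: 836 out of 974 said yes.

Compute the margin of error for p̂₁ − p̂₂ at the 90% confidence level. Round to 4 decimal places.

First, p̂₁ = 496/677 = 0.7326; p̂₂ = 836/974 = 0.8583.
The two standard errors are √(0.7326×0.2674/677) = 0.01701 and √(0.8583×0.1417/974) = 0.01117.
Because the samples are independent, SE_diff = √(0.01701² + 0.01117²) = 0.02035.
Using z* = 1.645 for 90%, ME = 1.645 × 0.02035 = 0.03348.

0.0335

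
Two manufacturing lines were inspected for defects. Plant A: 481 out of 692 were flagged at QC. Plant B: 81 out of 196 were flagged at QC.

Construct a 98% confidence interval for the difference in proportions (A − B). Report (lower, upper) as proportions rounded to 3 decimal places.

(0.190, 0.373)

Sample proportions: 481/692 = 0.6951, 81/196 = 0.4133.
Each SE is √(p̂(1−p̂)/n): √(0.6951·0.3049/692) = 0.01750 and √(0.4133·0.5867/196) = 0.03517.
SE(p̂₁ − p̂₂) = √(SE₁² + SE₂²) = √(0.00030625 + 0.0012369289) = 0.03928, since the two samples are independent.
At 98% confidence z* = 2.326; margin = 2.326 × 0.03928 = 0.09137.
The difference is 0.6951 − 0.4133 = 0.2818, so the interval is 0.2818 ± 0.09137 = (0.190, 0.373).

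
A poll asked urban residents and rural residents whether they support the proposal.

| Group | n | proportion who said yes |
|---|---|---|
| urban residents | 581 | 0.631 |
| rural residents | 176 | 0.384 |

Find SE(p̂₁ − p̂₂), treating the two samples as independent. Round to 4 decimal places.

SE₁ = √(p̂₁(1−p̂₁)/n₁) = √(0.6310·0.3690/581) = 0.02002; SE₂ = √(0.3840·0.6160/176) = 0.03666.
Independent samples: SE of the difference = √(SE₁² + SE₂²) = √(0.0004008004 + 0.0013439556) = 0.04177.

0.0418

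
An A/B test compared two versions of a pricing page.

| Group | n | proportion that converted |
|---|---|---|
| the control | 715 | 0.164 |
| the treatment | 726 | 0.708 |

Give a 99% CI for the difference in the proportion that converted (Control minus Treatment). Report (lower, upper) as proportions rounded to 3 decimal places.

The two standard errors are √(0.1640×0.8360/715) = 0.01385 and √(0.7080×0.2920/726) = 0.01687.
Because the samples are independent, SE_diff = √(0.01385² + 0.01687²) = 0.02183.
Using z* = 2.576 for 99%, ME = 2.576 × 0.02183 = 0.05623.
p̂₁ − p̂₂ = -0.5440; interval -0.5440 ± 0.05623 gives (-0.600, -0.488).

(-0.600, -0.488)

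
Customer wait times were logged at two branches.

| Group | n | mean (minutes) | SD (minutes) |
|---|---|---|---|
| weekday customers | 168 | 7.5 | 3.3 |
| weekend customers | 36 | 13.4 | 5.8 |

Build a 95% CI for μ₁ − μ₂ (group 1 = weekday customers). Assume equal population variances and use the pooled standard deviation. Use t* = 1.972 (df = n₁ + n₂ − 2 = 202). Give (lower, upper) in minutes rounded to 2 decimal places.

Pooled variance s_p² = [167·3.3² + 35·5.8²] / (168+36−2) = 14.8318, so s_p = 3.8512.
SE_diff = s_p·√(1/n₁ + 1/n₂) = 3.8512·√(1/168 + 1/36) = 0.7073.
t* = 1.972; margin = 1.972 × 0.7073 = 1.3948.
Difference = 7.5 − 13.4 = -5.9000.
-5.9000 ± 1.3948 → (-7.29, -4.51).

(-7.29, -4.51)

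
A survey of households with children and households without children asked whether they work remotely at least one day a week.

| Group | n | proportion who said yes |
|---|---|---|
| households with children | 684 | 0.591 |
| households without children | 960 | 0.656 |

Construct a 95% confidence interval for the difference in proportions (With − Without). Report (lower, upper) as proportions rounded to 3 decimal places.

The two standard errors are √(0.5910×0.4090/684) = 0.01880 and √(0.6560×0.3440/960) = 0.01533.
Because the samples are independent, SE_diff = √(0.01880² + 0.01533²) = 0.02426.
Using z* = 1.960 for 95%, ME = 1.960 × 0.02426 = 0.04755.
p̂₁ − p̂₂ = -0.0650; interval -0.0650 ± 0.04755 gives (-0.113, -0.017).

(-0.113, -0.017)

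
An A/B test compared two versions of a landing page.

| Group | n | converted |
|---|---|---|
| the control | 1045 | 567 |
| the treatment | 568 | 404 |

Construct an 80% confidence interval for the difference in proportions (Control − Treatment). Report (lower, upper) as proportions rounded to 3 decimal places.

(-0.200, -0.137)

p̂₁ = 567/1045 = 0.5426 and p̂₂ = 404/568 = 0.7113.
SE₁ = √(p̂₁(1−p̂₁)/n₁) = √(0.5426·0.4574/1045) = 0.01541; SE₂ = √(0.7113·0.2887/568) = 0.01901.
Independent samples: SE of the difference = √(SE₁² + SE₂²) = √(0.0002374681 + 0.0003613801) = 0.02447.
z* for 80% confidence is 1.282, so the margin of error is 1.282 × 0.02447 = 0.03137.
Point estimate p̂₁ − p̂₂ = 0.5426 − 0.7113 = -0.1687.
-0.1687 ± 0.03137 → (-0.200, -0.137).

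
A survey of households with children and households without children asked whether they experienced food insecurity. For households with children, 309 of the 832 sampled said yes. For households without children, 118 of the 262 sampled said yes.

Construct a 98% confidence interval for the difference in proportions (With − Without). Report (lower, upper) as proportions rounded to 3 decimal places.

First, p̂₁ = 309/832 = 0.3714; p̂₂ = 118/262 = 0.4504.
The two standard errors are √(0.3714×0.6286/832) = 0.01675 and √(0.4504×0.5496/262) = 0.03074.
Because the samples are independent, SE_diff = √(0.01675² + 0.03074²) = 0.03501.
Using z* = 2.326 for 98%, ME = 2.326 × 0.03501 = 0.08143.
p̂₁ − p̂₂ = -0.0790; interval -0.0790 ± 0.08143 gives (-0.160, 0.002).

(-0.160, 0.002)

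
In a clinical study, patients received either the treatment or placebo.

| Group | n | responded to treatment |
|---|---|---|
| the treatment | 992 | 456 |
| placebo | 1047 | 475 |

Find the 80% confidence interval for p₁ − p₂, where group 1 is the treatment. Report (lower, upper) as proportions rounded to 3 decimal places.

(-0.022, 0.034)

p̂₁ = 456/992 = 0.4597 and p̂₂ = 475/1047 = 0.4537.
SE₁ = √(p̂₁(1−p̂₁)/n₁) = √(0.4597·0.5403/992) = 0.01582; SE₂ = √(0.4537·0.5463/1047) = 0.01539.
Independent samples: SE of the difference = √(SE₁² + SE₂²) = √(0.0002502724 + 0.0002368521) = 0.02207.
z* for 80% confidence is 1.282, so the margin of error is 1.282 × 0.02207 = 0.02829.
Point estimate p̂₁ − p̂₂ = 0.4597 − 0.4537 = 0.0060.
0.0060 ± 0.02829 → (-0.022, 0.034).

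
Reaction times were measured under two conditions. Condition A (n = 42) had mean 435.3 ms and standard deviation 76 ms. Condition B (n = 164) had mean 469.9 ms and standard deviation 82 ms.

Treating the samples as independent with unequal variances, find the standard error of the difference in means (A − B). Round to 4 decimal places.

13.3613

Per-group SEs: s₁/√n₁ = 76/√42 = 11.7271, s₂/√n₂ = 82/√164 = 6.4031.
Unpooled SE of the difference: √(137.52487441 + 40.99968961) = 13.3613.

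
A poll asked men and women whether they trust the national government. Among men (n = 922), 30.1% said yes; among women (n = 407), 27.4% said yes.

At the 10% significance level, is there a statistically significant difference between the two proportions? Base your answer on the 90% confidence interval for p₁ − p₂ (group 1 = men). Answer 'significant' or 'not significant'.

not significant

The two standard errors are √(0.3010×0.6990/922) = 0.01511 and √(0.2740×0.7260/407) = 0.02211.
Because the samples are independent, SE_diff = √(0.01511² + 0.02211²) = 0.02678.
Using z* = 1.645 for 90%, ME = 1.645 × 0.02678 = 0.04405.
p̂₁ − p̂₂ = 0.0270; interval 0.0270 ± 0.04405 gives (-0.01705, 0.07105).
The interval (-0.01705, 0.07105) contains 0, so the difference is not significant.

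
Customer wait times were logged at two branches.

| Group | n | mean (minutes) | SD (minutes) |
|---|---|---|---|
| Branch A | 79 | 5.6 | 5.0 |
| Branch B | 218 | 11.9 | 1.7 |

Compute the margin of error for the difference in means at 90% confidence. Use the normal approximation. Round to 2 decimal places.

Per-group SEs: s₁/√n₁ = 5.0/√79 = 0.5625, s₂/√n₂ = 1.7/√218 = 0.1151.
Unpooled SE of the difference: √(0.31640625 + 0.01324801) = 0.5742.
Margin of error = z* · SE = 1.645 × 0.5742 = 0.9446.

0.94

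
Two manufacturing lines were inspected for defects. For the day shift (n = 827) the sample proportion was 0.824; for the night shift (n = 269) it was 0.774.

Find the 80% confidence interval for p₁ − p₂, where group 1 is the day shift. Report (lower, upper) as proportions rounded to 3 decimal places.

The two standard errors are √(0.8240×0.1760/827) = 0.01324 and √(0.7740×0.2260/269) = 0.02550.
Because the samples are independent, SE_diff = √(0.01324² + 0.02550²) = 0.02873.
Using z* = 1.282 for 80%, ME = 1.282 × 0.02873 = 0.03683.
p̂₁ − p̂₂ = 0.0500; interval 0.0500 ± 0.03683 gives (0.013, 0.087).

(0.013, 0.087)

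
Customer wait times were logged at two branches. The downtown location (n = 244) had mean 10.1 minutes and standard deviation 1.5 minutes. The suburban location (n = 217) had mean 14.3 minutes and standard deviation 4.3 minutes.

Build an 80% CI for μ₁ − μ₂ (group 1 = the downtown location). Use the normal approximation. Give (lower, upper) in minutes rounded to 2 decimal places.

(-4.59, -3.81)

Per-group SEs: s₁/√n₁ = 1.5/√244 = 0.0960, s₂/√n₂ = 4.3/√217 = 0.2919.
Unpooled SE of the difference: √(0.009216 + 0.08520561) = 0.3073.
Margin of error = z* · SE = 1.282 × 0.3073 = 0.3940.
x̄₁ − x̄₂ = 10.1 − 14.3 = -4.2000.
CI: -4.2000 ± 0.3940 = (-4.59, -3.81).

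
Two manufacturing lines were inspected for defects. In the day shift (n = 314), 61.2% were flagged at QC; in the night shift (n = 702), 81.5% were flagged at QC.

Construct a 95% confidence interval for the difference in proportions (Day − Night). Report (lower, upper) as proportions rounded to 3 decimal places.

(-0.264, -0.142)

Each SE is √(p̂(1−p̂)/n): √(0.6120·0.3880/314) = 0.02750 and √(0.8150·0.1850/702) = 0.01466.
SE(p̂₁ − p̂₂) = √(SE₁² + SE₂²) = √(0.00075625 + 0.0002149156) = 0.03116, since the two samples are independent.
At 95% confidence z* = 1.960; margin = 1.960 × 0.03116 = 0.06107.
The difference is 0.6120 − 0.8150 = -0.2030, so the interval is -0.2030 ± 0.06107 = (-0.264, -0.142).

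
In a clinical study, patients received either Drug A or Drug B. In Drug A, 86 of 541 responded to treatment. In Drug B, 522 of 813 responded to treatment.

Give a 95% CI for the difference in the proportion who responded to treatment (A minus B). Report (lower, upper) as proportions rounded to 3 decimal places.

p̂₁ = 86/541 = 0.1590 and p̂₂ = 522/813 = 0.6421.
SE₁ = √(p̂₁(1−p̂₁)/n₁) = √(0.1590·0.8410/541) = 0.01572; SE₂ = √(0.6421·0.3579/813) = 0.01681.
Independent samples: SE of the difference = √(SE₁² + SE₂²) = √(0.0002471184 + 0.0002825761) = 0.02302.
z* for 95% confidence is 1.960, so the margin of error is 1.960 × 0.02302 = 0.04512.
Point estimate p̂₁ − p̂₂ = 0.1590 − 0.6421 = -0.4831.
-0.4831 ± 0.04512 → (-0.528, -0.438).

(-0.528, -0.438)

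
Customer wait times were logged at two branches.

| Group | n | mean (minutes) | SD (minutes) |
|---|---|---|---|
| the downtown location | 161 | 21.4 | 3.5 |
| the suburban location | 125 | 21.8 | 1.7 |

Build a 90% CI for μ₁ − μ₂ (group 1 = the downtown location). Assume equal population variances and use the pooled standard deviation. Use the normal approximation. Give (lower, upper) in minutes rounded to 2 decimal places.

(-0.96, 0.16)

s_p = √[((n₁−1)s₁² + (n₂−1)s₂²)/(n₁+n₂−2)] = √[(160·3.5² + 124·1.7²)/284] = 2.8571.
SE = 2.8571·√(1/161 + 1/125) = 0.3406.
With z* = 1.645, margin = 1.645 × 0.3406 = 0.5603.
x̄₁ − x̄₂ = 21.4 − 21.8 = -0.4000; interval -0.4000 ± 0.5603 = (-0.96, 0.16).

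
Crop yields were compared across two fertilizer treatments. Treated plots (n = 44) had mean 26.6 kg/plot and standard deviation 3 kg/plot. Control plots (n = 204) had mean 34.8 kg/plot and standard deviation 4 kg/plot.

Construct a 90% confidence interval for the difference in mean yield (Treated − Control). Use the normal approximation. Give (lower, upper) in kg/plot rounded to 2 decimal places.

Per-group SEs: s₁/√n₁ = 3/√44 = 0.4523, s₂/√n₂ = 4/√204 = 0.2801.
Unpooled SE of the difference: √(0.20457529 + 0.07845601) = 0.5320.
Margin of error = z* · SE = 1.645 × 0.5320 = 0.8751.
x̄₁ − x̄₂ = 26.6 − 34.8 = -8.2000.
CI: -8.2000 ± 0.8751 = (-9.08, -7.32).

(-9.08, -7.32)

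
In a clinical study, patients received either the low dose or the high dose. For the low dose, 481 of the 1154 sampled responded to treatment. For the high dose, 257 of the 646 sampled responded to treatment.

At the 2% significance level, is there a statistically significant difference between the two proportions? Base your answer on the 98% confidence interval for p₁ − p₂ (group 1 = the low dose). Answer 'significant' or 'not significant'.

not significant

p̂₁ = 481/1154 = 0.4168 and p̂₂ = 257/646 = 0.3978.
SE₁ = √(p̂₁(1−p̂₁)/n₁) = √(0.4168·0.5832/1154) = 0.01451; SE₂ = √(0.3978·0.6022/646) = 0.01926.
Independent samples: SE of the difference = √(SE₁² + SE₂²) = √(0.0002105401 + 0.0003709476) = 0.02411.
z* for 98% confidence is 2.326, so the margin of error is 2.326 × 0.02411 = 0.05608.
Point estimate p̂₁ − p̂₂ = 0.4168 − 0.3978 = 0.0190.
0.0190 ± 0.05608 → (-0.03708, 0.07508).
The interval (-0.03708, 0.07508) contains 0, so the difference is not significant.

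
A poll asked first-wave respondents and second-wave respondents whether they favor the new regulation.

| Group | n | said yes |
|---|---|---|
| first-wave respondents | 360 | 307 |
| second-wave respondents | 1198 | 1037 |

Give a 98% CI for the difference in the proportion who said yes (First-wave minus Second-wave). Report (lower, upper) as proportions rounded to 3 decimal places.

p̂₁ = 307/360 = 0.8528 and p̂₂ = 1037/1198 = 0.8656.
SE₁ = √(p̂₁(1−p̂₁)/n₁) = √(0.8528·0.1472/360) = 0.01867; SE₂ = √(0.8656·0.1344/1198) = 0.00985.
Independent samples: SE of the difference = √(SE₁² + SE₂²) = √(0.0003485689 + 0.0000970225) = 0.02111.
z* for 98% confidence is 2.326, so the margin of error is 2.326 × 0.02111 = 0.04910.
Point estimate p̂₁ − p̂₂ = 0.8528 − 0.8656 = -0.0128.
-0.0128 ± 0.04910 → (-0.062, 0.036).

(-0.062, 0.036)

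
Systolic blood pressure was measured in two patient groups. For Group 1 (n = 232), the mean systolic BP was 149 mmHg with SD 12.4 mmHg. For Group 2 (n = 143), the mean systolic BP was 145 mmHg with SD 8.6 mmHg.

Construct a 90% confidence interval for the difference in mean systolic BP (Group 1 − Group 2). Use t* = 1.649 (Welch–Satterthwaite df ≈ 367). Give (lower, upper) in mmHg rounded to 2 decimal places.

Standard errors of each mean: 12.4/√232 = 0.8141 and 8.6/√143 = 0.7192.
SE(x̄₁ − x̄₂) = √(0.8141² + 0.7192²) = 1.0863 for independent samples with unequal variances.
With t* = 1.649, the margin is 1.649 × 1.0863 = 1.7913.
x̄₁ − x̄₂ = 149 − 145 = 4.0000; the interval is 4.0000 ± 1.7913 = (2.21, 5.79).

(2.21, 5.79)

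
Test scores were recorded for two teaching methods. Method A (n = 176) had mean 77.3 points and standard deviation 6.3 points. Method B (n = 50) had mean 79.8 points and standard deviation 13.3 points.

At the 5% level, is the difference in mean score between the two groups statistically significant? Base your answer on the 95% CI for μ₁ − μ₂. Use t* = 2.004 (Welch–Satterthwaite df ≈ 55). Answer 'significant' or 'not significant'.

not significant

Per-group SEs: s₁/√n₁ = 6.3/√176 = 0.4749, s₂/√n₂ = 13.3/√50 = 1.8809.
Unpooled SE of the difference: √(0.22553001 + 3.53778481) = 1.9399.
Margin of error = t* · SE = 2.004 × 1.9399 = 3.8876.
x̄₁ − x̄₂ = 77.3 − 79.8 = -2.5000.
CI: -2.5000 ± 3.8876 = (-6.3876, 1.3876).
The interval (-6.3876, 1.3876) contains 0, so the difference is not significant.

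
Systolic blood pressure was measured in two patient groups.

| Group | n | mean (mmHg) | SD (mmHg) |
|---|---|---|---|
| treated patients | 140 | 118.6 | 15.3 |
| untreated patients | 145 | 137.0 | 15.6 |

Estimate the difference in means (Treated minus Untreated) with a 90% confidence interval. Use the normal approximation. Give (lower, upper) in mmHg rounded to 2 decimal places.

(-21.41, -15.39)

Standard errors of each mean: 15.3/√140 = 1.2931 and 15.6/√145 = 1.2955.
SE(x̄₁ − x̄₂) = √(1.2931² + 1.2955²) = 1.8304 for independent samples with unequal variances.
With z* = 1.645, the margin is 1.645 × 1.8304 = 3.0110.
x̄₁ − x̄₂ = 118.6 − 137.0 = -18.4000; the interval is -18.4000 ± 3.0110 = (-21.41, -15.39).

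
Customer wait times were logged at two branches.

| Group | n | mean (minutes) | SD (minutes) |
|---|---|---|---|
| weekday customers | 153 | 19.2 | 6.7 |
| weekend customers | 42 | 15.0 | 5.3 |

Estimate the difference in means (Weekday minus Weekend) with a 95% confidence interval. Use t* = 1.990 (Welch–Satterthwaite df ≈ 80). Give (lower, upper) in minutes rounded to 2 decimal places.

(2.25, 6.15)

SE₁ = s₁/√n₁ = 6.7/√153 = 0.5417; SE₂ = 5.3/√42 = 0.8178.
Independent samples, unequal variances: SE_diff = √(SE₁² + SE₂²) = √(0.29343889 + 0.66879684) = 0.9809.
t* = 1.990, so margin of error = 1.990 × 0.9809 = 1.9520.
Difference in means = 19.2 − 15.0 = 4.2000.
4.2000 ± 1.9520 → (2.25, 6.15).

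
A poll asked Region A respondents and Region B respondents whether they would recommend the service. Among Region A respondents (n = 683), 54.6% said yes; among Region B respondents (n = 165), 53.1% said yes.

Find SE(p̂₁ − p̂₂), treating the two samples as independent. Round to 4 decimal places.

Each SE is √(p̂(1−p̂)/n): √(0.5460·0.4540/683) = 0.01905 and √(0.5310·0.4690/165) = 0.03885.
SE(p̂₁ − p̂₂) = √(SE₁² + SE₂²) = √(0.0003629025 + 0.0015093225) = 0.04327, since the two samples are independent.

0.0433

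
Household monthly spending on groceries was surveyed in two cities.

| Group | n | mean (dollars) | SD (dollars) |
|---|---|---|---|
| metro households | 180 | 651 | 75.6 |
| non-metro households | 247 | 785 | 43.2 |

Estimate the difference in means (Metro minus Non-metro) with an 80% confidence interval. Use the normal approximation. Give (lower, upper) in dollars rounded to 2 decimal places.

(-142.04, -125.96)

SE₁ = s₁/√n₁ = 75.6/√180 = 5.6349; SE₂ = 43.2/√247 = 2.7488.
Independent samples, unequal variances: SE_diff = √(SE₁² + SE₂²) = √(31.75209801 + 7.55590144) = 6.2696.
z* = 1.282, so margin of error = 1.282 × 6.2696 = 8.0376.
Difference in means = 651 − 785 = -134.0000.
-134.0000 ± 8.0376 → (-142.04, -125.96).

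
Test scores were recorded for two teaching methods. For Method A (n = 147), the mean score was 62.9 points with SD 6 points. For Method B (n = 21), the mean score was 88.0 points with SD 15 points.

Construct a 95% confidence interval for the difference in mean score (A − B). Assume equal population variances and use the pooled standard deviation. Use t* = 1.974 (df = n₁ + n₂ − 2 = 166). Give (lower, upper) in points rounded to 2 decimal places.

s_p = √[((n₁−1)s₁² + (n₂−1)s₂²)/(n₁+n₂−2)] = √[(146·6² + 20·15²)/166] = 7.6662.
SE = 7.6662·√(1/147 + 1/21) = 1.7884.
With t* = 1.974, margin = 1.974 × 1.7884 = 3.5303.
x̄₁ − x̄₂ = 62.9 − 88.0 = -25.1000; interval -25.1000 ± 3.5303 = (-28.63, -21.57).

(-28.63, -21.57)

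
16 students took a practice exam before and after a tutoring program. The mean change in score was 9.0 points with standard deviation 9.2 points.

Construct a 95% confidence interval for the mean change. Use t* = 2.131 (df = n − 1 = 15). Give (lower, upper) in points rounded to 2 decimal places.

(4.10, 13.90)

This is a matched-pairs design, so SE = s_d/√n = 9.2/√16 = 2.3000.
Margin = 2.131 × 2.3000 = 4.9013; the interval is 9.0 ± 4.9013 = (4.10, 13.90).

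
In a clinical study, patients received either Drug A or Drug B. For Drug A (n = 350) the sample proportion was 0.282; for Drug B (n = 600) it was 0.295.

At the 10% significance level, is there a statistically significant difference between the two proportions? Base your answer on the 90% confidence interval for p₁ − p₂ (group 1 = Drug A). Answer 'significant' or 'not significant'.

Each SE is √(p̂(1−p̂)/n): √(0.2820·0.7180/350) = 0.02405 and √(0.2950·0.7050/600) = 0.01862.
SE(p̂₁ − p̂₂) = √(SE₁² + SE₂²) = √(0.0005784025 + 0.0003467044) = 0.03042, since the two samples are independent.
At 90% confidence z* = 1.645; margin = 1.645 × 0.03042 = 0.05004.
The difference is 0.2820 − 0.2950 = -0.0130, so the interval is -0.0130 ± 0.05004 = (-0.06304, 0.03704).
The interval (-0.06304, 0.03704) contains 0, so the difference is not significant.

not significant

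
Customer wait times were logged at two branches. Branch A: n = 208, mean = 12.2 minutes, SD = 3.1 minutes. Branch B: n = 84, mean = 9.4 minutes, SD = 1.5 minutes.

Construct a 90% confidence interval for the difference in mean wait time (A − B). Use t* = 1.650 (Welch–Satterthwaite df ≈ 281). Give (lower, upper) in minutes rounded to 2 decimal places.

Per-group SEs: s₁/√n₁ = 3.1/√208 = 0.2149, s₂/√n₂ = 1.5/√84 = 0.1637.
Unpooled SE of the difference: √(0.04618201 + 0.02679769) = 0.2701.
Margin of error = t* · SE = 1.650 × 0.2701 = 0.4457.
x̄₁ − x̄₂ = 12.2 − 9.4 = 2.8000.
CI: 2.8000 ± 0.4457 = (2.35, 3.25).

(2.35, 3.25)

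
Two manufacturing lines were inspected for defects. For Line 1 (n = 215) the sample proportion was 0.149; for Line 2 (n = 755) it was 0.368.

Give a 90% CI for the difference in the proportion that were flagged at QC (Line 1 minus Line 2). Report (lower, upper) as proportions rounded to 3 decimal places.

The two standard errors are √(0.1490×0.8510/215) = 0.02429 and √(0.3680×0.6320/755) = 0.01755.
Because the samples are independent, SE_diff = √(0.02429² + 0.01755²) = 0.02997.
Using z* = 1.645 for 90%, ME = 1.645 × 0.02997 = 0.04930.
p̂₁ − p̂₂ = -0.2190; interval -0.2190 ± 0.04930 gives (-0.268, -0.170).

(-0.268, -0.170)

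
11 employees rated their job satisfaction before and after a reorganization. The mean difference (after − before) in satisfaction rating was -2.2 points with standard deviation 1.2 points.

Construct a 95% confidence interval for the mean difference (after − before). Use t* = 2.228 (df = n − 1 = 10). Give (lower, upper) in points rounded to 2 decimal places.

(-3.01, -1.39)

Paired design: SE = s_d/√n = 1.2/√11 = 0.3618.
t* = 2.228; margin of error = 2.228 × 0.3618 = 0.8061.
-2.2 ± 0.8061 → (-3.01, -1.39).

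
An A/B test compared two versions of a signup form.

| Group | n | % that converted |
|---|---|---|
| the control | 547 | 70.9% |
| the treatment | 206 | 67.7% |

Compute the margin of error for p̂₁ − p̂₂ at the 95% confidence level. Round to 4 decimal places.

The two standard errors are √(0.7090×0.2910/547) = 0.01942 and √(0.6770×0.3230/206) = 0.03258.
Because the samples are independent, SE_diff = √(0.01942² + 0.03258²) = 0.03793.
Using z* = 1.960 for 95%, ME = 1.960 × 0.03793 = 0.07434.

0.0743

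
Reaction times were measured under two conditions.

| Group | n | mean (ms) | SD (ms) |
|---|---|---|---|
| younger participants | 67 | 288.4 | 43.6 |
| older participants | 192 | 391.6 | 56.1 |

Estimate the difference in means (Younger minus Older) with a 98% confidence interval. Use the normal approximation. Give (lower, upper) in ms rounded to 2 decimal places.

(-118.76, -87.64)

Standard errors of each mean: 43.6/√67 = 5.3266 and 56.1/√192 = 4.0487.
SE(x̄₁ − x̄₂) = √(5.3266² + 4.0487²) = 6.6906 for independent samples with unequal variances.
With z* = 2.326, the margin is 2.326 × 6.6906 = 15.5623.
x̄₁ − x̄₂ = 288.4 − 391.6 = -103.2000; the interval is -103.2000 ± 15.5623 = (-118.76, -87.64).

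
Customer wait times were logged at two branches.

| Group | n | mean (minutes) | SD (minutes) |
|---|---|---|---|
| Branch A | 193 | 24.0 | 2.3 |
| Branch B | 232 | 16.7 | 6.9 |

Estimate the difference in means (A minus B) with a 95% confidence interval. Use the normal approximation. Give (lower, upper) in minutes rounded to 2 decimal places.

(6.35, 8.25)

Standard errors of each mean: 2.3/√193 = 0.1656 and 6.9/√232 = 0.4530.
SE(x̄₁ − x̄₂) = √(0.1656² + 0.4530²) = 0.4823 for independent samples with unequal variances.
With z* = 1.960, the margin is 1.960 × 0.4823 = 0.9453.
x̄₁ − x̄₂ = 24.0 − 16.7 = 7.3000; the interval is 7.3000 ± 0.9453 = (6.35, 8.25).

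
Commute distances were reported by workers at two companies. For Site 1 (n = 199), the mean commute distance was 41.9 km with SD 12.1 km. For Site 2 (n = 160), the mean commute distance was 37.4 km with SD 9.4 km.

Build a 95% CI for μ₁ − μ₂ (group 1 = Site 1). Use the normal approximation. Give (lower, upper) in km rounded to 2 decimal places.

(2.28, 6.72)

SE₁ = s₁/√n₁ = 12.1/√199 = 0.8577; SE₂ = 9.4/√160 = 0.7431.
Independent samples, unequal variances: SE_diff = √(SE₁² + SE₂²) = √(0.73564929 + 0.55219761) = 1.1348.
z* = 1.960, so margin of error = 1.960 × 1.1348 = 2.2242.
Difference in means = 41.9 − 37.4 = 4.5000.
4.5000 ± 2.2242 → (2.28, 6.72).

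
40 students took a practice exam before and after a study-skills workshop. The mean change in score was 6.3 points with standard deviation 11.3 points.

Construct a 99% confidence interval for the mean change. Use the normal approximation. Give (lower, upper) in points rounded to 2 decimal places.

This is a matched-pairs design, so SE = s_d/√n = 11.3/√40 = 1.7867.
Margin = 2.576 × 1.7867 = 4.6025; the interval is 6.3 ± 4.6025 = (1.70, 10.90).

(1.70, 10.90)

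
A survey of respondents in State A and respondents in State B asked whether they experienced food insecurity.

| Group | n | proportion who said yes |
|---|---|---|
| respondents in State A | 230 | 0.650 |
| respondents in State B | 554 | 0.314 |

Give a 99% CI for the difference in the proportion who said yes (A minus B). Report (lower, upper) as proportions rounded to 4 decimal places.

The two standard errors are √(0.6500×0.3500/230) = 0.03145 and √(0.3140×0.6860/554) = 0.01972.
Because the samples are independent, SE_diff = √(0.03145² + 0.01972²) = 0.03712.
Using z* = 2.576 for 99%, ME = 2.576 × 0.03712 = 0.09562.
p̂₁ − p̂₂ = 0.3360; interval 0.3360 ± 0.09562 gives (0.2404, 0.4316).

(0.2404, 0.4316)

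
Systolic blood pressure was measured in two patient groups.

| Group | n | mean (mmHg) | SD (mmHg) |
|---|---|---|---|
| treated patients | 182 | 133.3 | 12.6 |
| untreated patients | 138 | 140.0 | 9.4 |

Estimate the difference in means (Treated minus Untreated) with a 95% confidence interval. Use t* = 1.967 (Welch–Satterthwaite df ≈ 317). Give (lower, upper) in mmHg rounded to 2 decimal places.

(-9.12, -4.28)

SE₁ = s₁/√n₁ = 12.6/√182 = 0.9340; SE₂ = 9.4/√138 = 0.8002.
Independent samples, unequal variances: SE_diff = √(SE₁² + SE₂²) = √(0.872356 + 0.64032004) = 1.2299.
t* = 1.967, so margin of error = 1.967 × 1.2299 = 2.4192.
Difference in means = 133.3 − 140.0 = -6.7000.
-6.7000 ± 2.4192 → (-9.12, -4.28).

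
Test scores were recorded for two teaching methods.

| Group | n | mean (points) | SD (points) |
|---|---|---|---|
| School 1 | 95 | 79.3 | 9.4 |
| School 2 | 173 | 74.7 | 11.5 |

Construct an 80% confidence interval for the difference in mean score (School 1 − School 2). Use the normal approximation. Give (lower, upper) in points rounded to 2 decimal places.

(2.93, 6.27)

Per-group SEs: s₁/√n₁ = 9.4/√95 = 0.9644, s₂/√n₂ = 11.5/√173 = 0.8743.
Unpooled SE of the difference: √(0.93006736 + 0.76440049) = 1.3017.
Margin of error = z* · SE = 1.282 × 1.3017 = 1.6688.
x̄₁ − x̄₂ = 79.3 − 74.7 = 4.6000.
CI: 4.6000 ± 1.6688 = (2.93, 6.27).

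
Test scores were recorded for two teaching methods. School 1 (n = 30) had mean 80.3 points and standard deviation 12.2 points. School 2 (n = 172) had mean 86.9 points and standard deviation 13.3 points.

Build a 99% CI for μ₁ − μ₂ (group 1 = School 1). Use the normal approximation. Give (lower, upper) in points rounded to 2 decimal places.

SE₁ = s₁/√n₁ = 12.2/√30 = 2.2274; SE₂ = 13.3/√172 = 1.0141.
Independent samples, unequal variances: SE_diff = √(SE₁² + SE₂²) = √(4.96131076 + 1.02839881) = 2.4474.
z* = 2.576, so margin of error = 2.576 × 2.4474 = 6.3045.
Difference in means = 80.3 − 86.9 = -6.6000.
-6.6000 ± 6.3045 → (-12.90, -0.30).

(-12.90, -0.30)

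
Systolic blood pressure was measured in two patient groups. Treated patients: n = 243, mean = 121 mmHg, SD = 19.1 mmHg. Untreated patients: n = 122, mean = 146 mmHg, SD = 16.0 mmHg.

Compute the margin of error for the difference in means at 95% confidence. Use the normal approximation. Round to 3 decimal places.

3.719

Per-group SEs: s₁/√n₁ = 19.1/√243 = 1.2253, s₂/√n₂ = 16.0/√122 = 1.4486.
Unpooled SE of the difference: √(1.50136009 + 2.09844196) = 1.8973.
Margin of error = z* · SE = 1.960 × 1.8973 = 3.7187.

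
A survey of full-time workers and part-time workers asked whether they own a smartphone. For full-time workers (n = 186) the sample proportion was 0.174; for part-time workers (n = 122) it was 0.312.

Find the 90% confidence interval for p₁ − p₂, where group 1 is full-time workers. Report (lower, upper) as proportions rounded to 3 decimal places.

(-0.221, -0.055)

Each SE is √(p̂(1−p̂)/n): √(0.1740·0.8260/186) = 0.02780 and √(0.3120·0.6880/122) = 0.04195.
SE(p̂₁ − p̂₂) = √(SE₁² + SE₂²) = √(0.00077284 + 0.0017598025) = 0.05033, since the two samples are independent.
At 90% confidence z* = 1.645; margin = 1.645 × 0.05033 = 0.08279.
The difference is 0.1740 − 0.3120 = -0.1380, so the interval is -0.1380 ± 0.08279 = (-0.221, -0.055).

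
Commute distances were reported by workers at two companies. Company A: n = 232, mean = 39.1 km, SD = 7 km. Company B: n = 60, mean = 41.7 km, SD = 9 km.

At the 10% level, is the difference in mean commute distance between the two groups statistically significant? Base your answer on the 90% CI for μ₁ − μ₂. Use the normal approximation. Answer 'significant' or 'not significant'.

significant

Standard errors of each mean: 7/√232 = 0.4596 and 9/√60 = 1.1619.
SE(x̄₁ − x̄₂) = √(0.4596² + 1.1619²) = 1.2495 for independent samples with unequal variances.
With z* = 1.645, the margin is 1.645 × 1.2495 = 2.0554.
x̄₁ − x̄₂ = 39.1 − 41.7 = -2.6000; the interval is -2.6000 ± 2.0554 = (-4.6554, -0.5446).
The interval (-4.6554, -0.5446) does not contain 0, so the difference is significant.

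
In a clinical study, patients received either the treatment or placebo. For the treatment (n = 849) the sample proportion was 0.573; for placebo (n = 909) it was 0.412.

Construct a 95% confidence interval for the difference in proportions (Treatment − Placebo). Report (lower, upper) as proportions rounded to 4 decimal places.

The two standard errors are √(0.5730×0.4270/849) = 0.01698 and √(0.4120×0.5880/909) = 0.01633.
Because the samples are independent, SE_diff = √(0.01698² + 0.01633²) = 0.02356.
Using z* = 1.960 for 95%, ME = 1.960 × 0.02356 = 0.04618.
p̂₁ − p̂₂ = 0.1610; interval 0.1610 ± 0.04618 gives (0.1148, 0.2072).

(0.1148, 0.2072)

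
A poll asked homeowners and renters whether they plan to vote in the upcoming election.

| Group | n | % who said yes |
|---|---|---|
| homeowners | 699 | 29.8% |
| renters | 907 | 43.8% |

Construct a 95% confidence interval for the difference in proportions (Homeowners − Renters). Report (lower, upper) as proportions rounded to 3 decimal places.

(-0.187, -0.093)

SE₁ = √(p̂₁(1−p̂₁)/n₁) = √(0.2980·0.7020/699) = 0.01730; SE₂ = √(0.4380·0.5620/907) = 0.01647.
Independent samples: SE of the difference = √(SE₁² + SE₂²) = √(0.00029929 + 0.0002712609) = 0.02389.
z* for 95% confidence is 1.960, so the margin of error is 1.960 × 0.02389 = 0.04682.
Point estimate p̂₁ − p̂₂ = 0.2980 − 0.4380 = -0.1400.
-0.1400 ± 0.04682 → (-0.187, -0.093).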